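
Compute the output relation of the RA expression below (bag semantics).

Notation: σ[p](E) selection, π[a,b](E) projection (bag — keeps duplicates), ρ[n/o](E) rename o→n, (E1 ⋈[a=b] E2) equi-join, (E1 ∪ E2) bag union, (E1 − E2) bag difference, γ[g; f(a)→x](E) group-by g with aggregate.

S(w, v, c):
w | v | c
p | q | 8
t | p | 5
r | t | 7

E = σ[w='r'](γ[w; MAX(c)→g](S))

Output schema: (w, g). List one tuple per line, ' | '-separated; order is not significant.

Row counts bottom-up:
  S → 3
  γ[w; MAX(c)→g](S) → 3
  σ[w='r'](γ[w; MAX(c)→g](S)) → 1

== RESULT ==
w | g
r | 7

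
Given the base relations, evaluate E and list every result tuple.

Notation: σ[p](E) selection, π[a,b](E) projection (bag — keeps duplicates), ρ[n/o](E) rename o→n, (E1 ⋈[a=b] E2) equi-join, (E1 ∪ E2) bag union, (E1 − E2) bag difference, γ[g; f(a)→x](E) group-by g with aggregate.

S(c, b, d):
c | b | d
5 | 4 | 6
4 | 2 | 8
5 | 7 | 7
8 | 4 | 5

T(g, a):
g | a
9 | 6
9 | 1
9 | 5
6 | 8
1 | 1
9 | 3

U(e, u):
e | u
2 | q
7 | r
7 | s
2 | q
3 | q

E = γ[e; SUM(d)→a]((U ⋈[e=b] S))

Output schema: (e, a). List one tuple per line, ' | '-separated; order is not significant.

Row counts bottom-up:
  U → 5
  S → 4
  (U ⋈[e=b] S) → 4
  γ[e; SUM(d)→a]((U ⋈[e=b] S)) → 2

== RESULT ==
e | a
2 | 16
7 | 14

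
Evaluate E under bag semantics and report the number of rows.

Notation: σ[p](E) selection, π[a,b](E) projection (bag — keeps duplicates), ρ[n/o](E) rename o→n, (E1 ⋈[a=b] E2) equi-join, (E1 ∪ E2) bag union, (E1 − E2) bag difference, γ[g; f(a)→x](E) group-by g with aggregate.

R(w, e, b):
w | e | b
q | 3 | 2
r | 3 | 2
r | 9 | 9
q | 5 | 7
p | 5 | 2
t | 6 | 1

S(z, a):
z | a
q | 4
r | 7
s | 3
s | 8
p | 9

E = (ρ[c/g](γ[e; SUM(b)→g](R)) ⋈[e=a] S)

Per-node cardinality:
  R → 6
  γ[e; SUM(b)→g](R) → 4
  ρ[c/g](γ[e; SUM(b)→g](R)) → 4
  S → 5
  (ρ[c/g](γ[e; SUM(b)→g](R)) ⋈[e=a] S) → 2

|E| = 2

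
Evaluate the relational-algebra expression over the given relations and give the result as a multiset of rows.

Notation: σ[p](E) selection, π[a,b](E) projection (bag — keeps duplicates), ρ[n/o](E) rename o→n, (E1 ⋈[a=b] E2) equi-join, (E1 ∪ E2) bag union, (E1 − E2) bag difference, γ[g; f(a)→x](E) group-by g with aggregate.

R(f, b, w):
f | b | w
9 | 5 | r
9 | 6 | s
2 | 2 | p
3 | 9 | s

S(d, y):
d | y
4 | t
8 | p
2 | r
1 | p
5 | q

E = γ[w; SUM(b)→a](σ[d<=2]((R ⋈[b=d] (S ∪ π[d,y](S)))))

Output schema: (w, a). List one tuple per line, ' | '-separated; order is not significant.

Per-node cardinality:
  R → 4
  S → 5
  S → 5
  π[d,y](S) → 5
  (S ∪ π[d,y](S)) → 10
  (R ⋈[b=d] (S ∪ π[d,y](S))) → 4
  σ[d<=2]((R ⋈[b=d] (S ∪ π[d,y](S)))) → 2
  γ[w; SUM(b)→a](σ[d<=2]((R ⋈[b=d] (S ∪ π[d,y](S))))) → 1

== RESULT ==
w | a
p | 4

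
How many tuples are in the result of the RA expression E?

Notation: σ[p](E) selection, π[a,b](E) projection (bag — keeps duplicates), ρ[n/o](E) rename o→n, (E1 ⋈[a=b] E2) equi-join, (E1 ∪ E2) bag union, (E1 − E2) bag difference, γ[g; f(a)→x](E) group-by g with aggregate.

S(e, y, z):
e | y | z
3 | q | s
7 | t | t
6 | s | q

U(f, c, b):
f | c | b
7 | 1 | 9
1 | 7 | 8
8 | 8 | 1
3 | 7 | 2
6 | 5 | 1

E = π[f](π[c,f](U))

Subexpression sizes:
  U → 5
  π[c,f](U) → 5
  π[f](π[c,f](U)) → 5

|E| = 5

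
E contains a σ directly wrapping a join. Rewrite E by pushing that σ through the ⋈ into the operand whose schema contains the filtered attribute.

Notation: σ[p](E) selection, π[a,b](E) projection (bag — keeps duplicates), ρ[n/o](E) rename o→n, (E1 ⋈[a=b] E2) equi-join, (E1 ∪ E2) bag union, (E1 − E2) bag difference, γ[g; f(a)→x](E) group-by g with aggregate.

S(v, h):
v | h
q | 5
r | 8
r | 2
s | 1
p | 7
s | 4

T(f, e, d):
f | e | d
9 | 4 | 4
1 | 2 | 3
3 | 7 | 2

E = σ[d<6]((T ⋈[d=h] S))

σ filters on d, owned by the left side.
E' = (σ[d<6](T) ⋈[d=h] S)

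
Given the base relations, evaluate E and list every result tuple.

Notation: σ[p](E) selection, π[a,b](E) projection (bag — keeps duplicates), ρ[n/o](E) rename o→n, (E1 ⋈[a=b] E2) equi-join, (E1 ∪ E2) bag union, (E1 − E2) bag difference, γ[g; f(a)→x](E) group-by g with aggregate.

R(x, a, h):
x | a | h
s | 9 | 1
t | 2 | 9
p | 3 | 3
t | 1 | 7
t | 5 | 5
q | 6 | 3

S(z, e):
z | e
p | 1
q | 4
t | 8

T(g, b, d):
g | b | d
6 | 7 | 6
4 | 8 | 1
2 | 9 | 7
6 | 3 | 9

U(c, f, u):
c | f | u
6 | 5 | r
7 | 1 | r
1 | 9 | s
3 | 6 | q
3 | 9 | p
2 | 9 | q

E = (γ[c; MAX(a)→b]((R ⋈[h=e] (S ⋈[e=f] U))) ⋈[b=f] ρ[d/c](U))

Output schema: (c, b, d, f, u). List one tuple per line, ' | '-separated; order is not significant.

Subexpression sizes:
  R → 6
  S → 3
  U → 6
  (S ⋈[e=f] U) → 1
  (R ⋈[h=e] (S ⋈[e=f] U)) → 1
  γ[c; MAX(a)→b]((R ⋈[h=e] (S ⋈[e=f] U))) → 1
  U → 6
  ρ[d/c](U) → 6
  (γ[c; MAX(a)→b]((R ⋈[h=e] (S ⋈[e=f] U))) ⋈[b=f] ρ[d/c](U)) → 3

== RESULT ==
c | b | d | f | u
7 | 9 | 1 | 9 | s
7 | 9 | 2 | 9 | q
7 | 9 | 3 | 9 | p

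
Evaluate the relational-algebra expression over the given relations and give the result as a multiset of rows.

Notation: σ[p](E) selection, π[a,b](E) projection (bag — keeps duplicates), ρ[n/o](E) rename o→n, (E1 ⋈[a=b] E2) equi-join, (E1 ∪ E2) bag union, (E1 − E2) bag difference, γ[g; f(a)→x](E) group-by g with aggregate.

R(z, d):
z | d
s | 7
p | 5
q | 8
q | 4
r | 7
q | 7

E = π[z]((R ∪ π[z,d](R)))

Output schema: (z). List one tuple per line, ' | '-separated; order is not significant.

Stepwise |·|:
  R → 6
  R → 6
  π[z,d](R) → 6
  (R ∪ π[z,d](R)) → 12
  π[z]((R ∪ π[z,d](R))) → 12

== RESULT ==
z
p
p
q
q
q
q
q
q
r
r
s
s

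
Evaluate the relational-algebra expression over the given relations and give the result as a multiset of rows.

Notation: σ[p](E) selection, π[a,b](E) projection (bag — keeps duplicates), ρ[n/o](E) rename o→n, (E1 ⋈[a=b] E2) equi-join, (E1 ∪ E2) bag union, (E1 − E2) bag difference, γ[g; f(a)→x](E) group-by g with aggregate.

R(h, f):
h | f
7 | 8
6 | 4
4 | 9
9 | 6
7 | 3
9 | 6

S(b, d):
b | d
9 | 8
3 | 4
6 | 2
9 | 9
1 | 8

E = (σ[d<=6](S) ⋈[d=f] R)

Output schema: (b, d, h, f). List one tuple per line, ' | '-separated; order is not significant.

Row counts bottom-up:
  S → 5
  σ[d<=6](S) → 2
  R → 6
  (σ[d<=6](S) ⋈[d=f] R) → 1

== RESULT ==
b | d | h | f
3 | 4 | 6 | 4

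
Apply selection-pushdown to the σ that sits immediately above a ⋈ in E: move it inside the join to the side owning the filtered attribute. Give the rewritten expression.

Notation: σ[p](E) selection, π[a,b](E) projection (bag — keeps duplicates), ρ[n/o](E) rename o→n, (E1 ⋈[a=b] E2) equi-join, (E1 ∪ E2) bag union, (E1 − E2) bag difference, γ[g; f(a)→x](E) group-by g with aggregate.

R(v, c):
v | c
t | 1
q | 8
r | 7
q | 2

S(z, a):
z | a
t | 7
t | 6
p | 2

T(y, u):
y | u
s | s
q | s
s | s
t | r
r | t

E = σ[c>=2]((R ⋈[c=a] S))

σ filters on c, owned by the left side.
E' = (σ[c>=2](R) ⋈[c=a] S)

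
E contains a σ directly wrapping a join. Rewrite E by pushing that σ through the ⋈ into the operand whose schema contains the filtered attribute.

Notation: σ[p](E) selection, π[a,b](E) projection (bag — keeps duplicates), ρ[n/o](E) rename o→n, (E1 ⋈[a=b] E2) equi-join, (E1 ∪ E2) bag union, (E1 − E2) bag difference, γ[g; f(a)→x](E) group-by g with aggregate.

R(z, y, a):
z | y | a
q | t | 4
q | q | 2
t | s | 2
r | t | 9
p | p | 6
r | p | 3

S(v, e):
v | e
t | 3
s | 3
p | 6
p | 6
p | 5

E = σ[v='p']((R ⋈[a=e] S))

σ filters on v, owned by the right side.
E' = (R ⋈[a=e] σ[v='p'](S))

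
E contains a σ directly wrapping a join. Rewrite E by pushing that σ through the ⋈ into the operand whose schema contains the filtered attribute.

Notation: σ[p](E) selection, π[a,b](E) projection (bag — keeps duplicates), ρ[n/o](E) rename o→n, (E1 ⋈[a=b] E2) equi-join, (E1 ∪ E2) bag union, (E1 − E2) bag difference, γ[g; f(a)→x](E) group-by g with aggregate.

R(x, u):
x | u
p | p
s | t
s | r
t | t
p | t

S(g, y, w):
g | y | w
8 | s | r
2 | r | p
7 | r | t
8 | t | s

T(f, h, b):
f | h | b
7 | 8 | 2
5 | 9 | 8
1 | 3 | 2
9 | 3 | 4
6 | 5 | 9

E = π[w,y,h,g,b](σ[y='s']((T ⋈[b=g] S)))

σ filters on y, owned by the right side.
E' = π[w,y,h,g,b]((T ⋈[b=g] σ[y='s'](S)))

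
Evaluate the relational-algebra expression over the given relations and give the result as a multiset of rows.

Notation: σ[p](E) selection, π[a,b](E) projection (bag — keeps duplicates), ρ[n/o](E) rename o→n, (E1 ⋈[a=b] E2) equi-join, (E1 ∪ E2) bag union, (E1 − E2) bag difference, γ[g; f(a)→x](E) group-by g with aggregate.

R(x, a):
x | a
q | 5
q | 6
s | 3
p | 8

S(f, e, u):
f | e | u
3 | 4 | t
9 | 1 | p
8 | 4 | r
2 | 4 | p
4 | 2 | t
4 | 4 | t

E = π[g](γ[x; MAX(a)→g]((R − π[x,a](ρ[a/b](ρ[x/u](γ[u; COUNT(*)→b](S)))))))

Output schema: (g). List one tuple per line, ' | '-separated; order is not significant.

Stepwise |·|:
  R → 4
  S → 6
  γ[u; COUNT(*)→b](S) → 3
  ρ[x/u](γ[u; COUNT(*)→b](S)) → 3
  ρ[a/b](ρ[x/u](γ[u; COUNT(*)→b](S))) → 3
  π[x,a](ρ[a/b](ρ[x/u](γ[u; COUNT(*)→b](S)))) → 3
  (R − π[x,a](ρ[a/b](ρ[x/u](γ[u; COUNT(*)→b](S))))) → 4
  γ[x; MAX(a)→g]((R − π[x,a](ρ[a/b](ρ[x/u](γ[u; COUNT(*)→b](S)))))) → 3
  π[g](γ[x; MAX(a)→g]((R − π[x,a](ρ[a/b](ρ[x/u](γ[u; COUNT(*)→b](S))))))) → 3

== RESULT ==
g
3
6
8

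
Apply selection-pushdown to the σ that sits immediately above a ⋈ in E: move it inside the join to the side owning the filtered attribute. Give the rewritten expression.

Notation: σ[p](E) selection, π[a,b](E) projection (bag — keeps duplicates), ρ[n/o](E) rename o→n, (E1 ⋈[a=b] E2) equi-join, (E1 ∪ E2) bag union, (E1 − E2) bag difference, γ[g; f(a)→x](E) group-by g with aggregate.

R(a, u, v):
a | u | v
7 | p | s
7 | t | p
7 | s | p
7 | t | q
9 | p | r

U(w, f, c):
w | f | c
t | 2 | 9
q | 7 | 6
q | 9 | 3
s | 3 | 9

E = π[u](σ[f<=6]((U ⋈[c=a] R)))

σ filters on f, owned by the left side.
E' = π[u]((σ[f<=6](U) ⋈[c=a] R))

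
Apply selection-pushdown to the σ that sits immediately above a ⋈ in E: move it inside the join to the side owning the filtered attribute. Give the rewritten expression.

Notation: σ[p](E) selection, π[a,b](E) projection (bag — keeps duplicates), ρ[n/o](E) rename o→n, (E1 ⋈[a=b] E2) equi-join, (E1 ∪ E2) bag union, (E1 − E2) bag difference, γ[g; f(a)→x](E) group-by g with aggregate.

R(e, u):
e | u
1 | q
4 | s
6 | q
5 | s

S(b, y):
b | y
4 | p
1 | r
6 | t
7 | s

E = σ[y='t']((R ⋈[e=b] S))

σ filters on y, owned by the right side.
E' = (R ⋈[e=b] σ[y='t'](S))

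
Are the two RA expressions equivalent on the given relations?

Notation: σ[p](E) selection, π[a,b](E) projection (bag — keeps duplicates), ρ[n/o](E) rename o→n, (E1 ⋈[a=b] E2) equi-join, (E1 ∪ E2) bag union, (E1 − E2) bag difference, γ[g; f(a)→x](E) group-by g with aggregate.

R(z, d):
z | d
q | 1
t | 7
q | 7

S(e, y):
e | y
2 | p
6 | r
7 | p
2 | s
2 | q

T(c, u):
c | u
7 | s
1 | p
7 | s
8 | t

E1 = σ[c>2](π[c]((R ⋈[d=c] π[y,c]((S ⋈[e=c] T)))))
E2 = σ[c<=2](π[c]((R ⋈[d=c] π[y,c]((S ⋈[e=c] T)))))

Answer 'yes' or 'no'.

E1 per-node cardinality:
  R → 3
  S → 5
  T → 4
  (S ⋈[e=c] T) → 2
  π[y,c]((S ⋈[e=c] T)) → 2
  (R ⋈[d=c] π[y,c]((S ⋈[e=c] T))) → 4
  π[c]((R ⋈[d=c] π[y,c]((S ⋈[e=c] T)))) → 4
  σ[c>2](π[c]((R ⋈[d=c] π[y,c]((S ⋈[e=c] T))))) → 4
E2 per-node cardinality:
  R → 3
  S → 5
  T → 4
  (S ⋈[e=c] T) → 2
  π[y,c]((S ⋈[e=c] T)) → 2
  (R ⋈[d=c] π[y,c]((S ⋈[e=c] T))) → 4
  π[c]((R ⋈[d=c] π[y,c]((S ⋈[e=c] T)))) → 4
  σ[c<=2](π[c]((R ⋈[d=c] π[y,c]((S ⋈[e=c] T))))) → 0

E1 result:
c
7
7
7
7
E2 result:
c
(0 rows)
Witness: (7,) appears 4× in E1 but 0× in E2.

no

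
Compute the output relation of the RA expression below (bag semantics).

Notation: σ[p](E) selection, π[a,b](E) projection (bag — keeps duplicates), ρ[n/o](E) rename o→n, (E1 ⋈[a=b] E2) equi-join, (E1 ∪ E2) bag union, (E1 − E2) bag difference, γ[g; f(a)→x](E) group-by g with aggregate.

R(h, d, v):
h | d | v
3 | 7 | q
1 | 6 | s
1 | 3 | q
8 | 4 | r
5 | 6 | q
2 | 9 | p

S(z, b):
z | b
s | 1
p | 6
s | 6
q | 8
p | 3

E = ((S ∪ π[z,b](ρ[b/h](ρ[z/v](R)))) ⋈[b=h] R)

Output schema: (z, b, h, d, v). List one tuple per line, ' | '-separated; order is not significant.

Subexpression sizes:
  S → 5
  R → 6
  ρ[z/v](R) → 6
  ρ[b/h](ρ[z/v](R)) → 6
  π[z,b](ρ[b/h](ρ[z/v](R))) → 6
  (S ∪ π[z,b](ρ[b/h](ρ[z/v](R)))) → 11
  R → 6
  ((S ∪ π[z,b](ρ[b/h](ρ[z/v](R)))) ⋈[b=h] R) → 12

== RESULT ==
z | b | h | d | v
p | 2 | 2 | 9 | p
p | 3 | 3 | 7 | q
q | 1 | 1 | 3 | q
q | 1 | 1 | 6 | s
q | 3 | 3 | 7 | q
q | 5 | 5 | 6 | q
q | 8 | 8 | 4 | r
r | 8 | 8 | 4 | r
s | 1 | 1 | 3 | q
s | 1 | 1 | 3 | q
s | 1 | 1 | 6 | s
s | 1 | 1 | 6 | s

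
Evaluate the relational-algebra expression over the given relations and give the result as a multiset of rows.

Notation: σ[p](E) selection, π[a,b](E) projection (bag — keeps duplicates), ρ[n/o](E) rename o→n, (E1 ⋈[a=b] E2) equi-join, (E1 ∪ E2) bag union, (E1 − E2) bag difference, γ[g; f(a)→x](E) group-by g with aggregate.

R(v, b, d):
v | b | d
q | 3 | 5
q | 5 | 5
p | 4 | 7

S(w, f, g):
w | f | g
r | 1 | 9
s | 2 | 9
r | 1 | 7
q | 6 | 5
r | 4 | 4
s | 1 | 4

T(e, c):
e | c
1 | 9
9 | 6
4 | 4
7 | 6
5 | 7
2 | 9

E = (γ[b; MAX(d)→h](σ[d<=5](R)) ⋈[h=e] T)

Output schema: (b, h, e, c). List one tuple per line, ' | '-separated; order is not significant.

Subexpression sizes:
  R → 3
  σ[d<=5](R) → 2
  γ[b; MAX(d)→h](σ[d<=5](R)) → 2
  T → 6
  (γ[b; MAX(d)→h](σ[d<=5](R)) ⋈[h=e] T) → 2

== RESULT ==
b | h | e | c
3 | 5 | 5 | 7
5 | 5 | 5 | 7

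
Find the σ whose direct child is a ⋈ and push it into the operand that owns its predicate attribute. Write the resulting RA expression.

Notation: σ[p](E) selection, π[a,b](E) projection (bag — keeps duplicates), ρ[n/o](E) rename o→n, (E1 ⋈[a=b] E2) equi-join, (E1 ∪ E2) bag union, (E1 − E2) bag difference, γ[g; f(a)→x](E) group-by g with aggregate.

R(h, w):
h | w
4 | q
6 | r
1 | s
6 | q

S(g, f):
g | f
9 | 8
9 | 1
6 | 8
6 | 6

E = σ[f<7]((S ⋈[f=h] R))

σ filters on f, owned by the left side.
E' = (σ[f<7](S) ⋈[f=h] R)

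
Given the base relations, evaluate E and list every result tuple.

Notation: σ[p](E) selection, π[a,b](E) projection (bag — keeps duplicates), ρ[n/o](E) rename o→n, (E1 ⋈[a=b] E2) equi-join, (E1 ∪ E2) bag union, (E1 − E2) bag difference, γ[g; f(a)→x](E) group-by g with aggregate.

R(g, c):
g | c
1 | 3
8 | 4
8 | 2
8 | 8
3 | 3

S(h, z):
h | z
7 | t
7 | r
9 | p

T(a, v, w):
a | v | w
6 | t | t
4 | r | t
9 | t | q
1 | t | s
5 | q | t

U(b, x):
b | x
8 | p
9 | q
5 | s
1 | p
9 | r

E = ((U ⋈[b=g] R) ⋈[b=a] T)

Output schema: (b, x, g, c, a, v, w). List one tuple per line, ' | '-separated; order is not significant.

Row counts bottom-up:
  U → 5
  R → 5
  (U ⋈[b=g] R) → 4
  T → 5
  ((U ⋈[b=g] R) ⋈[b=a] T) → 1

== RESULT ==
b | x | g | c | a | v | w
1 | p | 1 | 3 | 1 | t | s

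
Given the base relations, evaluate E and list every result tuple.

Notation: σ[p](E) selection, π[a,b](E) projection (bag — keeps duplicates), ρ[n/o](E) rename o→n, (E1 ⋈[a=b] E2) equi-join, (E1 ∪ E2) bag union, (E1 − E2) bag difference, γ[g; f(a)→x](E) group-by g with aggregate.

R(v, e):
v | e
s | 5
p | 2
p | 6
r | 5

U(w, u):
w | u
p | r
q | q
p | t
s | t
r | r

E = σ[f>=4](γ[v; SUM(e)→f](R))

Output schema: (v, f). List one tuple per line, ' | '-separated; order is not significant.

Subexpression sizes:
  R → 4
  γ[v; SUM(e)→f](R) → 3
  σ[f>=4](γ[v; SUM(e)→f](R)) → 3

== RESULT ==
v | f
p | 8
r | 5
s | 5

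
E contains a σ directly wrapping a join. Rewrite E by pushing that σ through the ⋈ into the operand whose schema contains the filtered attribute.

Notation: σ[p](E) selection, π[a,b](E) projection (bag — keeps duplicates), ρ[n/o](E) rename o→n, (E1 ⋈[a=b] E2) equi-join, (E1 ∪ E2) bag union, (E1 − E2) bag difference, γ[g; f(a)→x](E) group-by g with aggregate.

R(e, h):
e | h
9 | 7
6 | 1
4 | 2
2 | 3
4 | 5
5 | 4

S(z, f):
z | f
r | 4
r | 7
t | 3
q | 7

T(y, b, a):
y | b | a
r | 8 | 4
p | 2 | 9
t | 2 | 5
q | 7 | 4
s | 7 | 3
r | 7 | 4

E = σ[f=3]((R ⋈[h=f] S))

σ filters on f, owned by the right side.
E' = (R ⋈[h=f] σ[f=3](S))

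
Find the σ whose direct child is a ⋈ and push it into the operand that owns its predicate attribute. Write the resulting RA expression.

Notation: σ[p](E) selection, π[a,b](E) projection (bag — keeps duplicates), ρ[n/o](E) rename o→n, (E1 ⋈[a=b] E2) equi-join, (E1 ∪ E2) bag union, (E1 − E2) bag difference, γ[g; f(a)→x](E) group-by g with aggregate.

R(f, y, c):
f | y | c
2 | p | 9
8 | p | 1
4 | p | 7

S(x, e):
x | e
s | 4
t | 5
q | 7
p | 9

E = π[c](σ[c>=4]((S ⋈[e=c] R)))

σ filters on c, owned by the right side.
E' = π[c]((S ⋈[e=c] σ[c>=4](R)))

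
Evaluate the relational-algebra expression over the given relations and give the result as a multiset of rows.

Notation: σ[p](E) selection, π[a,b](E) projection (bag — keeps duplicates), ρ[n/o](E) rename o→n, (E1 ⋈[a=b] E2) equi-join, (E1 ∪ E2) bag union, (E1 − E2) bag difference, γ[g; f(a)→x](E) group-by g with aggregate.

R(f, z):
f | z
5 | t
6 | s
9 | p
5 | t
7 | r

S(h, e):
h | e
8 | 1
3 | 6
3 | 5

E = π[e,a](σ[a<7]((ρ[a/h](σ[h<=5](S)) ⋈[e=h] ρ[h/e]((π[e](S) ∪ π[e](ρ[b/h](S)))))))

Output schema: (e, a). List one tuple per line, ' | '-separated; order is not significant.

Stepwise |·|:
  S → 3
  σ[h<=5](S) → 2
  ρ[a/h](σ[h<=5](S)) → 2
  S → 3
  π[e](S) → 3
  S → 3
  ρ[b/h](S) → 3
  π[e](ρ[b/h](S)) → 3
  (π[e](S) ∪ π[e](ρ[b/h](S))) → 6
  ρ[h/e]((π[e](S) ∪ π[e](ρ[b/h](S)))) → 6
  (ρ[a/h](σ[h<=5](S)) ⋈[e=h] ρ[h/e]((π[e](S) ∪ π[e](ρ[b/h](S))))) → 4
  σ[a<7]((ρ[a/h](σ[h<=5](S)) ⋈[e=h] ρ[h/e]((π[e](S) ∪ π[e](ρ[b/h](S)))))) → 4
  π[e,a](σ[a<7]((ρ[a/h](σ[h<=5](S)) ⋈[e=h] ρ[h/e]((π[e](S) ∪ π[e](ρ[b/h](S))))))) → 4

== RESULT ==
e | a
5 | 3
5 | 3
6 | 3
6 | 3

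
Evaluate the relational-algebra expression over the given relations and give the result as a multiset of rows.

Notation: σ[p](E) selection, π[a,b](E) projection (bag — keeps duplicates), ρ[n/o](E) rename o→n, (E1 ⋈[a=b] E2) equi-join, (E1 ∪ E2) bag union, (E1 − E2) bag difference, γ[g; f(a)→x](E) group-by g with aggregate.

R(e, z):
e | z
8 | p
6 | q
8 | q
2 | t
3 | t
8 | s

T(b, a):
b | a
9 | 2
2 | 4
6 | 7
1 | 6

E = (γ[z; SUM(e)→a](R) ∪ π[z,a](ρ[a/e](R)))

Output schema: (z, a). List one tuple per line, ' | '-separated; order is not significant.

Subexpression sizes:
  R → 6
  γ[z; SUM(e)→a](R) → 4
  R → 6
  ρ[a/e](R) → 6
  π[z,a](ρ[a/e](R)) → 6
  (γ[z; SUM(e)→a](R) ∪ π[z,a](ρ[a/e](R))) → 10

== RESULT ==
z | a
p | 8
p | 8
q | 6
q | 8
q | 14
s | 8
s | 8
t | 2
t | 3
t | 5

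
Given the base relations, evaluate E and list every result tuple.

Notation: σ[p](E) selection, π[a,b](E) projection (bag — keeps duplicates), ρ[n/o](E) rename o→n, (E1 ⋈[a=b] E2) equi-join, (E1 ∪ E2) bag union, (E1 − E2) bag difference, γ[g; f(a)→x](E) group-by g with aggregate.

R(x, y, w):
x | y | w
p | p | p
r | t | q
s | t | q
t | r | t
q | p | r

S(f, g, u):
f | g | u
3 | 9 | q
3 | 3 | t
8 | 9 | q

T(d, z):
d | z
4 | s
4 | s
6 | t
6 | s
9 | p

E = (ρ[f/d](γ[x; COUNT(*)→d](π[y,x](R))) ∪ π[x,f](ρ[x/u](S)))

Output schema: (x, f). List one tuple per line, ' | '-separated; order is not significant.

Per-node cardinality:
  R → 5
  π[y,x](R) → 5
  γ[x; COUNT(*)→d](π[y,x](R)) → 5
  ρ[f/d](γ[x; COUNT(*)→d](π[y,x](R))) → 5
  S → 3
  ρ[x/u](S) → 3
  π[x,f](ρ[x/u](S)) → 3
  (ρ[f/d](γ[x; COUNT(*)→d](π[y,x](R))) ∪ π[x,f](ρ[x/u](S))) → 8

== RESULT ==
x | f
p | 1
q | 1
q | 3
q | 8
r | 1
s | 1
t | 1
t | 3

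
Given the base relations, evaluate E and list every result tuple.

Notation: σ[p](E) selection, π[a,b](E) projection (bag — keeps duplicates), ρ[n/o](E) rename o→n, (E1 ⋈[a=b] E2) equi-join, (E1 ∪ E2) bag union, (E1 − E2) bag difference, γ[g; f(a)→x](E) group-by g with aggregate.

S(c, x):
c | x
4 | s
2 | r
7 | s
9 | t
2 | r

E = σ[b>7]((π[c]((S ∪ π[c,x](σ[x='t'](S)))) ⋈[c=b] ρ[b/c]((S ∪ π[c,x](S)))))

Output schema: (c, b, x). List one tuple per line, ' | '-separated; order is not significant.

Row counts bottom-up:
  S → 5
  S → 5
  σ[x='t'](S) → 1
  π[c,x](σ[x='t'](S)) → 1
  (S ∪ π[c,x](σ[x='t'](S))) → 6
  π[c]((S ∪ π[c,x](σ[x='t'](S)))) → 6
  S → 5
  S → 5
  π[c,x](S) → 5
  (S ∪ π[c,x](S)) → 10
  ρ[b/c]((S ∪ π[c,x](S))) → 10
  (π[c]((S ∪ π[c,x](σ[x='t'](S)))) ⋈[c=b] ρ[b/c]((S ∪ π[c,x](S)))) → 16
  σ[b>7]((π[c]((S ∪ π[c,x](σ[x='t'](S)))) ⋈[c=b] ρ[b/c]((S ∪ π[c,x](S))))) → 4

== RESULT ==
c | b | x
9 | 9 | t
9 | 9 | t
9 | 9 | t
9 | 9 | t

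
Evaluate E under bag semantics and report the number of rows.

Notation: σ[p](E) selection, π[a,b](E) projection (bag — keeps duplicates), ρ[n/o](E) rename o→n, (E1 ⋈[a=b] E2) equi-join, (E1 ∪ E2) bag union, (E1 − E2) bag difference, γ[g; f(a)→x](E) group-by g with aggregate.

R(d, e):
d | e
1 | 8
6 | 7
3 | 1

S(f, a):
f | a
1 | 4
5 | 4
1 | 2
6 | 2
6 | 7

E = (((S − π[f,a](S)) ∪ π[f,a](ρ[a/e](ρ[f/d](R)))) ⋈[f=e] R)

Per-node cardinality:
  S → 5
  S → 5
  π[f,a](S) → 5
  (S − π[f,a](S)) → 0
  R → 3
  ρ[f/d](R) → 3
  ρ[a/e](ρ[f/d](R)) → 3
  π[f,a](ρ[a/e](ρ[f/d](R))) → 3
  ((S − π[f,a](S)) ∪ π[f,a](ρ[a/e](ρ[f/d](R)))) → 3
  R → 3
  (((S − π[f,a](S)) ∪ π[f,a](ρ[a/e](ρ[f/d](R)))) ⋈[f=e] R) → 1

|E| = 1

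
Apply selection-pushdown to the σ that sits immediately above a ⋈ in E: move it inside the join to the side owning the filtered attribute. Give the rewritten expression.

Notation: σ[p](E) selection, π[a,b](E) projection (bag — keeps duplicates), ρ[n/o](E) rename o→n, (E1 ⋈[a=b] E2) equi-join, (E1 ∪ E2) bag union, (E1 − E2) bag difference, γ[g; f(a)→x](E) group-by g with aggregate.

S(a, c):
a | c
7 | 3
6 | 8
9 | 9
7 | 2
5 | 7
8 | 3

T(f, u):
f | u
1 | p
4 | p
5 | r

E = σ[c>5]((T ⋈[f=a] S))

σ filters on c, owned by the right side.
E' = (T ⋈[f=a] σ[c>5](S))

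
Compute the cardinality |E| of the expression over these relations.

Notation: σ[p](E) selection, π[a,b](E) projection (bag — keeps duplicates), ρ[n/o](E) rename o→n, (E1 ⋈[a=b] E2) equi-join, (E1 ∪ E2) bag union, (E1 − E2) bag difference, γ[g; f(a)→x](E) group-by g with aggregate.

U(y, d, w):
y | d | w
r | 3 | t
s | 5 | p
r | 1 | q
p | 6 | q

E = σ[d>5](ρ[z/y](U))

Row counts bottom-up:
  U → 4
  ρ[z/y](U) → 4
  σ[d>5](ρ[z/y](U)) → 1

|E| = 1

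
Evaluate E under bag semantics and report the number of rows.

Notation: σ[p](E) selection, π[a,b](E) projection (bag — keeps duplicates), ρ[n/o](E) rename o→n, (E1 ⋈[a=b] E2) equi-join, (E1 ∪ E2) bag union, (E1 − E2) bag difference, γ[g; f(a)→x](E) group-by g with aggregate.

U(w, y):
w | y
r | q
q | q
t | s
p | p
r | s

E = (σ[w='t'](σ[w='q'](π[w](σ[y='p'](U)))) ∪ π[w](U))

Row counts bottom-up:
  U → 5
  σ[y='p'](U) → 1
  π[w](σ[y='p'](U)) → 1
  σ[w='q'](π[w](σ[y='p'](U))) → 0
  σ[w='t'](σ[w='q'](π[w](σ[y='p'](U)))) → 0
  U → 5
  π[w](U) → 5
  (σ[w='t'](σ[w='q'](π[w](σ[y='p'](U)))) ∪ π[w](U)) → 5

|E| = 5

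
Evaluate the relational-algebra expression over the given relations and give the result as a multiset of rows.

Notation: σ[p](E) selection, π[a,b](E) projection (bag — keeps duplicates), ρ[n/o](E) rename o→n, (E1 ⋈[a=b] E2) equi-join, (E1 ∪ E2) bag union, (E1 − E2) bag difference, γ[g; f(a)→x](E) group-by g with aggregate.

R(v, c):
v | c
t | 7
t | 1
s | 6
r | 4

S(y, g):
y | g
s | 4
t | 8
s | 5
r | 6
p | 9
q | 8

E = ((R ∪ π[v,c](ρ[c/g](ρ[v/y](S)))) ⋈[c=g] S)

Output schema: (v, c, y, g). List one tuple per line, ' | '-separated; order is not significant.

Stepwise |·|:
  R → 4
  S → 6
  ρ[v/y](S) → 6
  ρ[c/g](ρ[v/y](S)) → 6
  π[v,c](ρ[c/g](ρ[v/y](S))) → 6
  (R ∪ π[v,c](ρ[c/g](ρ[v/y](S)))) → 10
  S → 6
  ((R ∪ π[v,c](ρ[c/g](ρ[v/y](S)))) ⋈[c=g] S) → 10

== RESULT ==
v | c | y | g
p | 9 | p | 9
q | 8 | q | 8
q | 8 | t | 8
r | 4 | s | 4
r | 6 | r | 6
s | 4 | s | 4
s | 5 | s | 5
s | 6 | r | 6
t | 8 | q | 8
t | 8 | t | 8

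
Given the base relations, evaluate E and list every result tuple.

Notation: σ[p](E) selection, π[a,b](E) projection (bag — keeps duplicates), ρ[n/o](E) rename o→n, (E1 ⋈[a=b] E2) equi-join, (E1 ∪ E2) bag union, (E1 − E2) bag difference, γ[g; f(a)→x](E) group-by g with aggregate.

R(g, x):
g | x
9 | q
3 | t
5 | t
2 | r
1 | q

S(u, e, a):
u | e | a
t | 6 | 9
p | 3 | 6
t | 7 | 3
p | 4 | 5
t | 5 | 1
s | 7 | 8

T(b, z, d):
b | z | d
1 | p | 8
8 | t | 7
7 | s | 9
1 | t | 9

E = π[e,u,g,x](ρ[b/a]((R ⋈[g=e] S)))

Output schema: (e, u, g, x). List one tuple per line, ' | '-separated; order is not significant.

Subexpression sizes:
  R → 5
  S → 6
  (R ⋈[g=e] S) → 2
  ρ[b/a]((R ⋈[g=e] S)) → 2
  π[e,u,g,x](ρ[b/a]((R ⋈[g=e] S))) → 2

== RESULT ==
e | u | g | x
3 | p | 3 | t
5 | t | 5 | t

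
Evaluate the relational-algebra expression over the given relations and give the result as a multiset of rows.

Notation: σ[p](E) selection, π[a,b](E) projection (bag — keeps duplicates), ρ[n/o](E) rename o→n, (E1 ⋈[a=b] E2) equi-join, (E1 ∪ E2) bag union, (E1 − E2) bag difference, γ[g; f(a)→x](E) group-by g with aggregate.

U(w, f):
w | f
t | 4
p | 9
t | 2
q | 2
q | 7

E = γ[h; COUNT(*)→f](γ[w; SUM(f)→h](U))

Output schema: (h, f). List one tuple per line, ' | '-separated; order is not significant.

Subexpression sizes:
  U → 5
  γ[w; SUM(f)→h](U) → 3
  γ[h; COUNT(*)→f](γ[w; SUM(f)→h](U)) → 2

== RESULT ==
h | f
6 | 1
9 | 2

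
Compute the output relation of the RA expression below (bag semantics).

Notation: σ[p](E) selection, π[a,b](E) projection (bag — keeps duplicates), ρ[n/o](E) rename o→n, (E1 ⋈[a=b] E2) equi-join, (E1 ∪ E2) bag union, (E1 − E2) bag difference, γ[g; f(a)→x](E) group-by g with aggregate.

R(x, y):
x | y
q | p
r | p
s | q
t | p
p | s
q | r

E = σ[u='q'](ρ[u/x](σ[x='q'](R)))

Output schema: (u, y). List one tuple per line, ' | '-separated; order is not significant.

Per-node cardinality:
  R → 6
  σ[x='q'](R) → 2
  ρ[u/x](σ[x='q'](R)) → 2
  σ[u='q'](ρ[u/x](σ[x='q'](R))) → 2

== RESULT ==
u | y
q | p
q | r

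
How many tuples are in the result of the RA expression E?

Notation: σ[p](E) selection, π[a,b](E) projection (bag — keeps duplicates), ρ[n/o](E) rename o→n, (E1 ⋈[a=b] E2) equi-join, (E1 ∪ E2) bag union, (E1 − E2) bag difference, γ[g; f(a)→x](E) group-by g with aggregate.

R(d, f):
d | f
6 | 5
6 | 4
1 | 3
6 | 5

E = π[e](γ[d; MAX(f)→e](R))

Stepwise |·|:
  R → 4
  γ[d; MAX(f)→e](R) → 2
  π[e](γ[d; MAX(f)→e](R)) → 2

|E| = 2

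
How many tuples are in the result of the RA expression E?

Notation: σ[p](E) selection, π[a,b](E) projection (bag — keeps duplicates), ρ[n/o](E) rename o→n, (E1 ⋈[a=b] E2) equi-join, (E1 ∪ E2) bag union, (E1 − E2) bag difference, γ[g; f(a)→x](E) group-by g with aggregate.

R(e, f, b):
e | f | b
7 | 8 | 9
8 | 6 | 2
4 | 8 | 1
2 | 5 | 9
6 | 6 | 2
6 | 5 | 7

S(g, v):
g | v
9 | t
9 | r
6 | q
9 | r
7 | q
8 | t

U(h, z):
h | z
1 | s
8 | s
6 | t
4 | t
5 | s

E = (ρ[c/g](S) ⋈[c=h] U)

Row counts bottom-up:
  S → 6
  ρ[c/g](S) → 6
  U → 5
  (ρ[c/g](S) ⋈[c=h] U) → 2

|E| = 2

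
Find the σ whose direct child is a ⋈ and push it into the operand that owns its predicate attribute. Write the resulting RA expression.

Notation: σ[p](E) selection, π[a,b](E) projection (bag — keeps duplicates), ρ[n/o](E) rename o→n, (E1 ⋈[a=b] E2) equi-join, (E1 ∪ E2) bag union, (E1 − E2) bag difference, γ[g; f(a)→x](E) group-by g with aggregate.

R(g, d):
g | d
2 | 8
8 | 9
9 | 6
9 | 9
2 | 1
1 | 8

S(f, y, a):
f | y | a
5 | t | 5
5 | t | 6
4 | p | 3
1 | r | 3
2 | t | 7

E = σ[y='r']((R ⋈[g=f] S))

σ filters on y, owned by the right side.
E' = (R ⋈[g=f] σ[y='r'](S))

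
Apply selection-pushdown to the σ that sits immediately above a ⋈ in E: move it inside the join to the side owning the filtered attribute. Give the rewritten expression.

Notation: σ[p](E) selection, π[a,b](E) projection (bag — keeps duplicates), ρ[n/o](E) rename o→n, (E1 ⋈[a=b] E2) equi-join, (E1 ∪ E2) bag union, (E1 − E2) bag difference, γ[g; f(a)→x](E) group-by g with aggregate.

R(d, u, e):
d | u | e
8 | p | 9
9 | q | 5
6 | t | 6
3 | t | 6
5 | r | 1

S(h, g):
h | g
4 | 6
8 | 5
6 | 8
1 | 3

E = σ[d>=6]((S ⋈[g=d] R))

σ filters on d, owned by the right side.
E' = (S ⋈[g=d] σ[d>=6](R))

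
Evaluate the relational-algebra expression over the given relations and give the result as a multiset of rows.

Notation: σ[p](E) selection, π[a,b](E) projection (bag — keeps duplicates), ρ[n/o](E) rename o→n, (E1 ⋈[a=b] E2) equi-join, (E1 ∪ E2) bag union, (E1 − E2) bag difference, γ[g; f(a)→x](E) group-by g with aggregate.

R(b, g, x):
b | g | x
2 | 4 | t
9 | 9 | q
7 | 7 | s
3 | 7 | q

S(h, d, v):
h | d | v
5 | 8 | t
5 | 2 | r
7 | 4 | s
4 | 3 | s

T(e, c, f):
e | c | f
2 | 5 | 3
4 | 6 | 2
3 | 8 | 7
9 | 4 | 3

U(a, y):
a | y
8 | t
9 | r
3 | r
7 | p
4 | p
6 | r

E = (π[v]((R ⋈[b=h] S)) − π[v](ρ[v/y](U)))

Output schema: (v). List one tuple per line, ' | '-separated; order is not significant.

Stepwise |·|:
  R → 4
  S → 4
  (R ⋈[b=h] S) → 1
  π[v]((R ⋈[b=h] S)) → 1
  U → 6
  ρ[v/y](U) → 6
  π[v](ρ[v/y](U)) → 6
  (π[v]((R ⋈[b=h] S)) − π[v](ρ[v/y](U))) → 1

== RESULT ==
v
s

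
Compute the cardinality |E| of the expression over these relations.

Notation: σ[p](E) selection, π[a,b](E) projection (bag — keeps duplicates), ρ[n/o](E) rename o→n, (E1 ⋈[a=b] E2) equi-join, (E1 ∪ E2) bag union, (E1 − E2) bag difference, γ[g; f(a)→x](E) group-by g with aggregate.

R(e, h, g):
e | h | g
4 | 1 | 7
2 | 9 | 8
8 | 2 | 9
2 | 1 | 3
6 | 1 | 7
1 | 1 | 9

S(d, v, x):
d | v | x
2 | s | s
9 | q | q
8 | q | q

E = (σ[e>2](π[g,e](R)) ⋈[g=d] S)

Row counts bottom-up:
  R → 6
  π[g,e](R) → 6
  σ[e>2](π[g,e](R)) → 3
  S → 3
  (σ[e>2](π[g,e](R)) ⋈[g=d] S) → 1

|E| = 1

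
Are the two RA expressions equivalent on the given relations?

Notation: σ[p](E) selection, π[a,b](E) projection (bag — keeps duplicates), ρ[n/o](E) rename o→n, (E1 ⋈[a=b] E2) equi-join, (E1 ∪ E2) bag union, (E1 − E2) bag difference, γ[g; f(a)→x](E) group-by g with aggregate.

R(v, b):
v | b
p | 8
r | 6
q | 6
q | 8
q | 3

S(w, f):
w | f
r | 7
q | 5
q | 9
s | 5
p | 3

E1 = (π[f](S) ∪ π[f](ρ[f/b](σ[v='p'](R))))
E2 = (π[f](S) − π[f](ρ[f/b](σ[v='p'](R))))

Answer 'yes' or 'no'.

E1 stepwise |·|:
  S → 5
  π[f](S) → 5
  R → 5
  σ[v='p'](R) → 1
  ρ[f/b](σ[v='p'](R)) → 1
  π[f](ρ[f/b](σ[v='p'](R))) → 1
  (π[f](S) ∪ π[f](ρ[f/b](σ[v='p'](R)))) → 6
E2 stepwise |·|:
  S → 5
  π[f](S) → 5
  R → 5
  σ[v='p'](R) → 1
  ρ[f/b](σ[v='p'](R)) → 1
  π[f](ρ[f/b](σ[v='p'](R))) → 1
  (π[f](S) − π[f](ρ[f/b](σ[v='p'](R)))) → 5

E1 result:
f
3
5
5
7
8
9
E2 result:
f
3
5
5
7
9
Witness: (8,) appears 1× in E1 but 0× in E2.

no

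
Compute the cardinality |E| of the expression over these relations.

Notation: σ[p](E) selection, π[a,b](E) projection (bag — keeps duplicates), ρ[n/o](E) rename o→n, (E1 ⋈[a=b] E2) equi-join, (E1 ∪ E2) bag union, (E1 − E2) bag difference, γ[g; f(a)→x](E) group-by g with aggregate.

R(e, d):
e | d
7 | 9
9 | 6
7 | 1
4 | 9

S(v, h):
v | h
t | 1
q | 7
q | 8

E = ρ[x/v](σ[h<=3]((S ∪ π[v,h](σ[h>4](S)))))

Stepwise |·|:
  S → 3
  S → 3
  σ[h>4](S) → 2
  π[v,h](σ[h>4](S)) → 2
  (S ∪ π[v,h](σ[h>4](S))) → 5
  σ[h<=3]((S ∪ π[v,h](σ[h>4](S)))) → 1
  ρ[x/v](σ[h<=3]((S ∪ π[v,h](σ[h>4](S))))) → 1

|E| = 1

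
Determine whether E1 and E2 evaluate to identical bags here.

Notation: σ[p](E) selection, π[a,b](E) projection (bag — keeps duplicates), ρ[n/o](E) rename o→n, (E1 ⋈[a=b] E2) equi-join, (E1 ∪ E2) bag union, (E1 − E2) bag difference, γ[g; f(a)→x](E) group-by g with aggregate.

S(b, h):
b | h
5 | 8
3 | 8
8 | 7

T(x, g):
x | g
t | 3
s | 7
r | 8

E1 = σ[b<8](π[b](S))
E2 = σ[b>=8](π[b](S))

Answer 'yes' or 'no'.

E1 per-node cardinality:
  S → 3
  π[b](S) → 3
  σ[b<8](π[b](S)) → 2
E2 per-node cardinality:
  S → 3
  π[b](S) → 3
  σ[b>=8](π[b](S)) → 1

E1 result:
b
3
5
E2 result:
b
8
Witness: (8,) appears 0× in E1 but 1× in E2.

no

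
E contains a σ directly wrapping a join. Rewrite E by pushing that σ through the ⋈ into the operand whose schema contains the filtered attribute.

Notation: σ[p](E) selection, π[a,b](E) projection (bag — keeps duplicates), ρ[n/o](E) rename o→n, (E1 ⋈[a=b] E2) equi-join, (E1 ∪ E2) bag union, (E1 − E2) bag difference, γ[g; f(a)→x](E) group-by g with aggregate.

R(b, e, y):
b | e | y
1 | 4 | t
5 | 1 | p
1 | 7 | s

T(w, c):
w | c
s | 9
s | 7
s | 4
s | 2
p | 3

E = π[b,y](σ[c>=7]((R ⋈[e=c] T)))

σ filters on c, owned by the right side.
E' = π[b,y]((R ⋈[e=c] σ[c>=7](T)))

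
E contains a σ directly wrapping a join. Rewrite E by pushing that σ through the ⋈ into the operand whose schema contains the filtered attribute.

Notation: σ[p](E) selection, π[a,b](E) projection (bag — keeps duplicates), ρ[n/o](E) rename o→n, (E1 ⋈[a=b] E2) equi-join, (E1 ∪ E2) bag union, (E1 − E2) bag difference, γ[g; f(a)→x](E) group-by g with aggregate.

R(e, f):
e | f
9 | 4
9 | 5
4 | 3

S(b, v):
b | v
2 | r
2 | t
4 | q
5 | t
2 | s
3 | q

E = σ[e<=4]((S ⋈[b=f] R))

σ filters on e, owned by the right side.
E' = (S ⋈[b=f] σ[e<=4](R))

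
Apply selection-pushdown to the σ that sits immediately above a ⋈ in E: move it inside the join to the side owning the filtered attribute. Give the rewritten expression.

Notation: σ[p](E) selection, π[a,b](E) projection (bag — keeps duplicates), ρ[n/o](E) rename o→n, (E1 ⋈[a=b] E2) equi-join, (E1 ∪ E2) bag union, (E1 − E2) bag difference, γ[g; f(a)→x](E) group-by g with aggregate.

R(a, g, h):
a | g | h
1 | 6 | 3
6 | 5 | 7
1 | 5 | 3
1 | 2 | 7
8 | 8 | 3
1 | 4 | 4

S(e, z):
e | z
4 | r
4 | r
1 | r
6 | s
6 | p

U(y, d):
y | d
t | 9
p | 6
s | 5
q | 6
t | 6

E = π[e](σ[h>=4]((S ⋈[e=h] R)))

σ filters on h, owned by the right side.
E' = π[e]((S ⋈[e=h] σ[h>=4](R)))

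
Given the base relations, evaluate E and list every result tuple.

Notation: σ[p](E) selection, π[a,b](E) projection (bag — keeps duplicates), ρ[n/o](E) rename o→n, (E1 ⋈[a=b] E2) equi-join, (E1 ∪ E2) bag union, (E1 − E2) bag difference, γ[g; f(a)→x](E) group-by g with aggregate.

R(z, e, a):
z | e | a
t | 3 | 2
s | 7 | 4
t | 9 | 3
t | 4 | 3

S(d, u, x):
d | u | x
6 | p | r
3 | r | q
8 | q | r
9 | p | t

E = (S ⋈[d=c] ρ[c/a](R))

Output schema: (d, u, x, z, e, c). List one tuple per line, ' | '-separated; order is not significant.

Per-node cardinality:
  S → 4
  R → 4
  ρ[c/a](R) → 4
  (S ⋈[d=c] ρ[c/a](R)) → 2

== RESULT ==
d | u | x | z | e | c
3 | r | q | t | 4 | 3
3 | r | q | t | 9 | 3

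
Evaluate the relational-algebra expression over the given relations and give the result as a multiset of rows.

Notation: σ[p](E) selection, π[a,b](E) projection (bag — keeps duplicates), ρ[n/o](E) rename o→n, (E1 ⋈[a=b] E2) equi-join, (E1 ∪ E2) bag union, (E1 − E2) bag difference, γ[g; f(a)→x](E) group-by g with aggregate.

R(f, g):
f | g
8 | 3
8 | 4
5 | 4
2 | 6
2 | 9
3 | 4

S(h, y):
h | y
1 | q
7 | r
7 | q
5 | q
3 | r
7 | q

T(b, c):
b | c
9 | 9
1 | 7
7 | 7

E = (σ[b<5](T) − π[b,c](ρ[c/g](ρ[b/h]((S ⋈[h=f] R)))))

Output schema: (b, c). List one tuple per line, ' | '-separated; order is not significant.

Row counts bottom-up:
  T → 3
  σ[b<5](T) → 1
  S → 6
  R → 6
  (S ⋈[h=f] R) → 2
  ρ[b/h]((S ⋈[h=f] R)) → 2
  ρ[c/g](ρ[b/h]((S ⋈[h=f] R))) → 2
  π[b,c](ρ[c/g](ρ[b/h]((S ⋈[h=f] R)))) → 2
  (σ[b<5](T) − π[b,c](ρ[c/g](ρ[b/h]((S ⋈[h=f] R))))) → 1

== RESULT ==
b | c
1 | 7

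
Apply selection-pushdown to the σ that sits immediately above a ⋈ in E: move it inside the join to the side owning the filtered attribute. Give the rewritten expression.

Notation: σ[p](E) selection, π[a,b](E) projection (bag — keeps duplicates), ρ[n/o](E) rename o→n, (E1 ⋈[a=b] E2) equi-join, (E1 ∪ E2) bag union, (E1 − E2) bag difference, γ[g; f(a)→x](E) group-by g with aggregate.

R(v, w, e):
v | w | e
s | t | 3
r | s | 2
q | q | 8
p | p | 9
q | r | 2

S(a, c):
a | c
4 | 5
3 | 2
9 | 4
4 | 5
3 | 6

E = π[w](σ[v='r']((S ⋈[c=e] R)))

σ filters on v, owned by the right side.
E' = π[w]((S ⋈[c=e] σ[v='r'](R)))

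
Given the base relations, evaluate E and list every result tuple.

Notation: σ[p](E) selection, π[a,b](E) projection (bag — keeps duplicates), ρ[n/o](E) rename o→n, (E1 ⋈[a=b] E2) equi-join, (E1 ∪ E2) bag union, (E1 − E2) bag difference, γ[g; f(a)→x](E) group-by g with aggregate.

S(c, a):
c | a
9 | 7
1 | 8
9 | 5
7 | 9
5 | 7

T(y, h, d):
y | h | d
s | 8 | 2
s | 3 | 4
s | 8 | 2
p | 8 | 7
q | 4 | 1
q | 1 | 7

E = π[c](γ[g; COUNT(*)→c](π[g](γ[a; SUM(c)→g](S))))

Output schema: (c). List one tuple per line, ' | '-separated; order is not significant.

Per-node cardinality:
  S → 5
  γ[a; SUM(c)→g](S) → 4
  π[g](γ[a; SUM(c)→g](S)) → 4
  γ[g; COUNT(*)→c](π[g](γ[a; SUM(c)→g](S))) → 4
  π[c](γ[g; COUNT(*)→c](π[g](γ[a; SUM(c)→g](S)))) → 4

== RESULT ==
c
1
1
1
1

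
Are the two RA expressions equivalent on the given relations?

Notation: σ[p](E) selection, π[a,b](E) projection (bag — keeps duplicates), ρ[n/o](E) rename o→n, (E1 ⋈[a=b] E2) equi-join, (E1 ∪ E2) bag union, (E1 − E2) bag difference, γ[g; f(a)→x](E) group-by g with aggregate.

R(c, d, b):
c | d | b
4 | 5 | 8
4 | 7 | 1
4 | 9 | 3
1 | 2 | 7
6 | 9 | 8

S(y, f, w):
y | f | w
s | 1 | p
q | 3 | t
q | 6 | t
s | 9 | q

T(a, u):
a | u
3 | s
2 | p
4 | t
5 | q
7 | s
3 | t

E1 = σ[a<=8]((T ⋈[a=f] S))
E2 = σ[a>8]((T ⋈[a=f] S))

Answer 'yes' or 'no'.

E1 stepwise |·|:
  T → 6
  S → 4
  (T ⋈[a=f] S) → 2
  σ[a<=8]((T ⋈[a=f] S)) → 2
E2 stepwise |·|:
  T → 6
  S → 4
  (T ⋈[a=f] S) → 2
  σ[a>8]((T ⋈[a=f] S)) → 0

E1 result:
a | u | y | f | w
3 | s | q | 3 | t
3 | t | q | 3 | t
E2 result:
a | u | y | f | w
(0 rows)
Witness: (3, 's', 'q', 3, 't') appears 1× in E1 but 0× in E2.

no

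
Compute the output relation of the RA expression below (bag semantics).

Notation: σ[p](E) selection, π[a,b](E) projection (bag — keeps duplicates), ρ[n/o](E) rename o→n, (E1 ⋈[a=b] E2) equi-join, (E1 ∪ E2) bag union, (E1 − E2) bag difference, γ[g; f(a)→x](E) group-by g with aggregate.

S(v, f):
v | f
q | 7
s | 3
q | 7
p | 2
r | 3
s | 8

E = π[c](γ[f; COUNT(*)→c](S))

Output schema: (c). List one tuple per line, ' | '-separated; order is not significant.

Stepwise |·|:
  S → 6
  γ[f; COUNT(*)→c](S) → 4
  π[c](γ[f; COUNT(*)→c](S)) → 4

== RESULT ==
c
1
1
2
2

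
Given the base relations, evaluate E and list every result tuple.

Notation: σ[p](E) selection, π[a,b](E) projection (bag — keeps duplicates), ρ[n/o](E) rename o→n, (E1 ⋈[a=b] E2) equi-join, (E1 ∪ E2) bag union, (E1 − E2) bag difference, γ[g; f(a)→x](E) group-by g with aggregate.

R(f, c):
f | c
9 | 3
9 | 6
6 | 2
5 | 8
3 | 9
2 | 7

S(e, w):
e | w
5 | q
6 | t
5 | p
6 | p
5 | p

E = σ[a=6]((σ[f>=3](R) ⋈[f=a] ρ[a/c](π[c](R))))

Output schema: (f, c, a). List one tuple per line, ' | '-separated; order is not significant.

Stepwise |·|:
  R → 6
  σ[f>=3](R) → 5
  R → 6
  π[c](R) → 6
  ρ[a/c](π[c](R)) → 6
  (σ[f>=3](R) ⋈[f=a] ρ[a/c](π[c](R))) → 4
  σ[a=6]((σ[f>=3](R) ⋈[f=a] ρ[a/c](π[c](R)))) → 1

== RESULT ==
f | c | a
6 | 2 | 6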